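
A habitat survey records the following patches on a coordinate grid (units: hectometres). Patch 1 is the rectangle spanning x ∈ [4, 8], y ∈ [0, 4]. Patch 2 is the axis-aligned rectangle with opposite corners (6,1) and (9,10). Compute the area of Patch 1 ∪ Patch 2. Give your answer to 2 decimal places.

By inclusion–exclusion:
Individual areas: |Patch 1| = 16, |Patch 2| = 27.
|Patch 1∩Patch 2|: x∈[6,8], y∈[1,4] → 2·3 = 6.
|Patch 1 ∪ Patch 2| = 43 − 6 = 37.00.

37.00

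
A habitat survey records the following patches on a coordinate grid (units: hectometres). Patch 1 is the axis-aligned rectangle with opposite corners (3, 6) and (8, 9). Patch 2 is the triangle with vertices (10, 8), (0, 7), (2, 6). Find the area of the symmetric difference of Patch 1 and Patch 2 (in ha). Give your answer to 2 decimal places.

14.25

|Patch 1| = 15, |Patch 2| = 6, |Patch 1∩Patch 2| = 3.375.
|Patch 1 △ Patch 2| = |Patch 1| + |Patch 2| − 2·|Patch 1∩Patch 2| = 15 + 6 − 6.75 = 14.25.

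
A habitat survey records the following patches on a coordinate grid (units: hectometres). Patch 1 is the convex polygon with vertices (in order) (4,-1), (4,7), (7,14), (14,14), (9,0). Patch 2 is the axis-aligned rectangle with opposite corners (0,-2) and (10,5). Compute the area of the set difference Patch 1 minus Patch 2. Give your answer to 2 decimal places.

|Patch 1| = 97, |Patch 1∩Patch 2| = 31.1.
|Patch 1 ∖ Patch 2| = |Patch 1| − |Patch 1∩Patch 2| = 97 − 31.1 = 65.90.

65.90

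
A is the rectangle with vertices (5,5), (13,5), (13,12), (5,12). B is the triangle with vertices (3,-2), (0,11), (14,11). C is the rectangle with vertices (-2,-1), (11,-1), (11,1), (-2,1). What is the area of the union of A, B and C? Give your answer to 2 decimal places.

By inclusion–exclusion:
Individual areas: |A| = 56, |B| = 91, |C| = 26.
|A∩B| = 38.1783.
|A∩C| = 0 (no overlap).
|B∩C| = 4.3077.
|A∩B∩C| = 0.
|A ∪ B ∪ C| = 173 − 42.486 + 0 = 130.51.

130.51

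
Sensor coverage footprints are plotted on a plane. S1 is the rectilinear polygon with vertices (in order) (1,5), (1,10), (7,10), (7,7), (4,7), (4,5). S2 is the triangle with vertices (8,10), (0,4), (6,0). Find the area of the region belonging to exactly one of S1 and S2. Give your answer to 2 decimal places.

45.92

|S1| = 24, |S2| = 34, |S1∩S2| = 6.0417.
|S1 △ S2| = |S1| + |S2| − 2·|S1∩S2| = 24 + 34 − 12.0833 = 45.92.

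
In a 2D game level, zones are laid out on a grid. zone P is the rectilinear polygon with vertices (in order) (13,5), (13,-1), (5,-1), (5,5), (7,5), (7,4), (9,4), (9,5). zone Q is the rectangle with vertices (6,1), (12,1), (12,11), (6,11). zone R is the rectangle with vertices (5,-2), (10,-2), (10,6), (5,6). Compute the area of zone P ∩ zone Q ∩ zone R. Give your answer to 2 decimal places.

14.00

The intersection is the polygon with vertices (7,4), (9,4), (9,5), (10,5), (10,1), (6,1), (6,5), (7,5).
By the shoelace formula its area is 14.00.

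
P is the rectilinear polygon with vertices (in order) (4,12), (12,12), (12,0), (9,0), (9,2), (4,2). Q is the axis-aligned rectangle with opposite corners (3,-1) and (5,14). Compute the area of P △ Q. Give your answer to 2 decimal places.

96.00

|P| = 86, |Q| = 30, |P∩Q| = 10.
|P △ Q| = |P| + |Q| − 2·|P∩Q| = 86 + 30 − 20 = 96.00.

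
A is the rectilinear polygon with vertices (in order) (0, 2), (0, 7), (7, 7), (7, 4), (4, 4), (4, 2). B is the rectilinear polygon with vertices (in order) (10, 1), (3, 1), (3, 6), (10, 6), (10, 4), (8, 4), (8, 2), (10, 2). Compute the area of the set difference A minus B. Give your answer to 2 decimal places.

19.00

|A| = 29, |A∩B| = 10.
|A ∖ B| = |A| − |A∩B| = 29 − 10 = 19.00.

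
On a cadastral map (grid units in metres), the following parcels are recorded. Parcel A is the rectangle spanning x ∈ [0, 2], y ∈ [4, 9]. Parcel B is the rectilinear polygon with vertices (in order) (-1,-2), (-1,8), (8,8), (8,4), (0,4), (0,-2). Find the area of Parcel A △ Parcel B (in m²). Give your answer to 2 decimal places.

36.00

|Parcel A| = 10, |Parcel B| = 42, |Parcel A∩Parcel B| = 8.
|Parcel A △ Parcel B| = |Parcel A| + |Parcel B| − 2·|Parcel A∩Parcel B| = 10 + 42 − 16 = 36.00.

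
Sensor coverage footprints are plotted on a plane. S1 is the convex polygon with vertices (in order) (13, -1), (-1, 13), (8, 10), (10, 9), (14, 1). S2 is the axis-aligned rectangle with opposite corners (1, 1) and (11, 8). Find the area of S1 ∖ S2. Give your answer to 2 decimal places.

|S1| = 58.5, |S1∩S2| = 24.25.
|S1 ∖ S2| = |S1| − |S1∩S2| = 58.5 − 24.25 = 34.25.

34.25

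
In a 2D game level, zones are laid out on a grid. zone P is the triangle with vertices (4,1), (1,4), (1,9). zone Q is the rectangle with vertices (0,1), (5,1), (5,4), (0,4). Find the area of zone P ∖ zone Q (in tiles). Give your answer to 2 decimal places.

|zone P| = 7.5, |zone P∩zone Q| = 2.8125.
|zone P ∖ zone Q| = |zone P| − |zone P∩zone Q| = 7.5 − 2.8125 = 4.69.

4.69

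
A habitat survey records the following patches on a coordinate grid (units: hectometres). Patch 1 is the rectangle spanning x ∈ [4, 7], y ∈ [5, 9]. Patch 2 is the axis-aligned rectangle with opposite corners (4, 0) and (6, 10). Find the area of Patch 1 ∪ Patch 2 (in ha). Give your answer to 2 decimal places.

24.00

By inclusion–exclusion:
Individual areas: |Patch 1| = 12, |Patch 2| = 20.
|Patch 1∩Patch 2|: x∈[4,6], y∈[5,9] → 2·4 = 8.
|Patch 1 ∪ Patch 2| = 32 − 8 = 24.00.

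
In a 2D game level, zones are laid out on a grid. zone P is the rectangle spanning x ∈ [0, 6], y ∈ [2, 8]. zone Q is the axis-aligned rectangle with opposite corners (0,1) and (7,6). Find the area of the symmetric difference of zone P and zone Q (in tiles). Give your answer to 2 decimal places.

23.00

|zone P∩zone Q|: x∈[0,6], y∈[2,6] → 6·4 = 24.
|zone P △ zone Q| = |zone P| + |zone Q| − 2·|zone P∩zone Q| = 36 + 35 − 48 = 23.00.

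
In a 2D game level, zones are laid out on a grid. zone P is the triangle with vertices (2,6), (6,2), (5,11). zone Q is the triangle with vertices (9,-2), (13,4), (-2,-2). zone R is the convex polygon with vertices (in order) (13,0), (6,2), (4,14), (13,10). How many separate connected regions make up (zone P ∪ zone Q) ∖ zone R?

(zone P ∪ zone Q) ∖ zone R splits into 2 disjoint pieces (area 13.913, area 25.8133).

2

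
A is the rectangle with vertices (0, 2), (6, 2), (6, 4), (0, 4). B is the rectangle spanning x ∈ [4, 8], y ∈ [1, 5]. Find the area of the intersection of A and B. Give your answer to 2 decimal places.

|A∩B|: x∈[4,6], y∈[2,4] → 2·2 = 4.

4.00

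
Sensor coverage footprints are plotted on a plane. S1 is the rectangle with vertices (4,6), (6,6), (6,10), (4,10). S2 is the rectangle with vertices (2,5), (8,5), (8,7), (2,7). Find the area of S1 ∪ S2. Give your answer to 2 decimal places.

18.00

By inclusion–exclusion:
Individual areas: |S1| = 8, |S2| = 12.
|S1∩S2|: x∈[4,6], y∈[6,7] → 2·1 = 2.
|S1 ∪ S2| = 20 − 2 = 18.00.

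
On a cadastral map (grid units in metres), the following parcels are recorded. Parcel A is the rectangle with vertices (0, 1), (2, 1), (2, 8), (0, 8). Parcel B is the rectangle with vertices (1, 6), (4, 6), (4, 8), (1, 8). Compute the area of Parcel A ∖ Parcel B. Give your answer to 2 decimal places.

|Parcel A∩Parcel B|: x∈[1,2], y∈[6,8] → 1·2 = 2.
|Parcel A| = 14.
|Parcel A ∖ Parcel B| = |Parcel A| − |Parcel A∩Parcel B| = 14 − 2 = 12.00.

12.00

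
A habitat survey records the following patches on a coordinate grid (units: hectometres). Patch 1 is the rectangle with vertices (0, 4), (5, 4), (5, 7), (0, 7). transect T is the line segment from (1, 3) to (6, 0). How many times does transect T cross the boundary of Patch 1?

0

The segment lies entirely outside Patch 1 and never meets its boundary.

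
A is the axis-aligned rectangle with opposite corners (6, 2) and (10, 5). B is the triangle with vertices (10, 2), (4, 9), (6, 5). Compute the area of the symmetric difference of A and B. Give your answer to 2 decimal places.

12.71

|A| = 12, |B| = 5, |A∩B| = 2.1429.
|A △ B| = |A| + |B| − 2·|A∩B| = 12 + 5 − 4.2857 = 12.71.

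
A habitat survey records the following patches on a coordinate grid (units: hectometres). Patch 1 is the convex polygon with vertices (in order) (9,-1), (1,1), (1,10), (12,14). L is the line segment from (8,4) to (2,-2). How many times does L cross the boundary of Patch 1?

1

The segment meets the boundary at (4.2,0.2).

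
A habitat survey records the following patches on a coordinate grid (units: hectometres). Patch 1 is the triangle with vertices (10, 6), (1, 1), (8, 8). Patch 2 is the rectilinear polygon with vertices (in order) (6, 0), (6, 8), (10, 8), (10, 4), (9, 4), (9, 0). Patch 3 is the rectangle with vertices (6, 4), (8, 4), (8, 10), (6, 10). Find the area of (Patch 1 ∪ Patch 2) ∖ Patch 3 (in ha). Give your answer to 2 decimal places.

25.56

|Patch 1 ∪ Patch 2| = 33.5556.
|(Patch 1 ∪ Patch 2) ∩ Patch 3| = 8.
|(Patch 1 ∪ Patch 2) ∖ Patch 3| = 33.5556 − 8 = 25.56.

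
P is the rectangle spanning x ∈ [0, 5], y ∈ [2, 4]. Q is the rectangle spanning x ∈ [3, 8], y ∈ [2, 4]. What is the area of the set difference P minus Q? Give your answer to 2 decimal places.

|P∩Q|: x∈[3,5], y∈[2,4] → 2·2 = 4.
|P| = 10.
|P ∖ Q| = |P| − |P∩Q| = 10 − 4 = 6.00.

6.00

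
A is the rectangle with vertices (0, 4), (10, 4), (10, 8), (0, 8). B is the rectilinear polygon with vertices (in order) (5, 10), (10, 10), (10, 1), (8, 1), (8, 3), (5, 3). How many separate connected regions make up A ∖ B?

1

A ∖ B is a single connected region.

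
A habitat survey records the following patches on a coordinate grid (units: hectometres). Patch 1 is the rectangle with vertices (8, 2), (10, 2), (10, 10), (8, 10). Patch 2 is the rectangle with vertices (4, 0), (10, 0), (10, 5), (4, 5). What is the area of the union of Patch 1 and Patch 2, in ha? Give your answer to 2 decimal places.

By inclusion–exclusion:
Individual areas: |Patch 1| = 16, |Patch 2| = 30.
|Patch 1∩Patch 2|: x∈[8,10], y∈[2,5] → 2·3 = 6.
|Patch 1 ∪ Patch 2| = 46 − 6 = 40.00.

40.00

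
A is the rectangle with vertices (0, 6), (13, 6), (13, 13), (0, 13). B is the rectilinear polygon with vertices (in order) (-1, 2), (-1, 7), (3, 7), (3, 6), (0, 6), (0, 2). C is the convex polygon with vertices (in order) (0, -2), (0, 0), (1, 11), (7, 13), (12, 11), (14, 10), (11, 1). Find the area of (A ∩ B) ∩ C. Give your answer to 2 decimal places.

The region (A ∩ B) ∩ C is the polygon with vertices (3,7), (3,6), (0.545,6), (0.636,7).
By the shoelace formula its area is 2.41.

2.41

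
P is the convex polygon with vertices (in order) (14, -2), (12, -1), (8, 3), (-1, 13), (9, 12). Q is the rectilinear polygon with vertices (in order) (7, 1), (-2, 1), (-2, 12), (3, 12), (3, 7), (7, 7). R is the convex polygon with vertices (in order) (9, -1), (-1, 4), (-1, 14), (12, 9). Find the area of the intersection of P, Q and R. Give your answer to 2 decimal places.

9.09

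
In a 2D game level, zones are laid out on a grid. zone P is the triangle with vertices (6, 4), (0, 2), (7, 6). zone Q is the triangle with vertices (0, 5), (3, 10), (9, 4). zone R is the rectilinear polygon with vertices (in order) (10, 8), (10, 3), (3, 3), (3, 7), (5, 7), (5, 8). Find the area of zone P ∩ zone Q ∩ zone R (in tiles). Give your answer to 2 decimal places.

1.57

The intersection is the polygon with vertices (6.158,4.316), (4.395,4.512), (7,6).
By the shoelace formula its area is 1.57.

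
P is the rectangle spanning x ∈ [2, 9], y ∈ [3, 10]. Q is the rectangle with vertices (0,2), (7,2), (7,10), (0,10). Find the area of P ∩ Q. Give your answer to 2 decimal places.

35.00

|P∩Q|: x∈[2,7], y∈[3,10] → 5·7 = 35.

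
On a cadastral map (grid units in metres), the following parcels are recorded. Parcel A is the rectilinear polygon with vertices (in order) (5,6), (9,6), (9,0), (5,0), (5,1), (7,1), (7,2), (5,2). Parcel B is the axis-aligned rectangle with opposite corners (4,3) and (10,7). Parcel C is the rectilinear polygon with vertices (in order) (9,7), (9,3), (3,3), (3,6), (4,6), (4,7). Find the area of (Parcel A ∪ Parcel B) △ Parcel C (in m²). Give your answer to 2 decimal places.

|Parcel A ∪ Parcel B| = 34.
|(Parcel A ∪ Parcel B) ∩ Parcel C| = 20.
|(Parcel A ∪ Parcel B) △ Parcel C| = 34 + 23 − 40 = 17.00.

17.00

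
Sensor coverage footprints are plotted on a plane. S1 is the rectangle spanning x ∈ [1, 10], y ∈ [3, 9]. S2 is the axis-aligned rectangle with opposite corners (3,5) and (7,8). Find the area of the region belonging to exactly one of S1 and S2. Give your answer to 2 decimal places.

42.00

|S1∩S2|: x∈[3,7], y∈[5,8] → 4·3 = 12.
|S1 △ S2| = |S1| + |S2| − 2·|S1∩S2| = 54 + 12 − 24 = 42.00.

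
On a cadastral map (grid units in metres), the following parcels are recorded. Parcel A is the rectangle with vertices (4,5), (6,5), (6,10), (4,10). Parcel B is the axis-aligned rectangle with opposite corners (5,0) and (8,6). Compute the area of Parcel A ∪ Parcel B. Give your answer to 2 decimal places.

27.00

By inclusion–exclusion:
Individual areas: |Parcel A| = 10, |Parcel B| = 18.
|Parcel A∩Parcel B|: x∈[5,6], y∈[5,6] → 1·1 = 1.
|Parcel A ∪ Parcel B| = 28 − 1 = 27.00.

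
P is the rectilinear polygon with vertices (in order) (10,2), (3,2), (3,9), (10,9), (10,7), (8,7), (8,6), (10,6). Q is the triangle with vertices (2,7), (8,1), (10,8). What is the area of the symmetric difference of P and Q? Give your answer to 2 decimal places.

25.55

|P| = 47, |Q| = 27, |P∩Q| = 24.2232.
|P △ Q| = |P| + |Q| − 2·|P∩Q| = 47 + 27 − 48.4464 = 25.55.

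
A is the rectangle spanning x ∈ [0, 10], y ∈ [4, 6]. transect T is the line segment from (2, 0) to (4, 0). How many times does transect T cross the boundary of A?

0

The segment lies entirely outside A and never meets its boundary.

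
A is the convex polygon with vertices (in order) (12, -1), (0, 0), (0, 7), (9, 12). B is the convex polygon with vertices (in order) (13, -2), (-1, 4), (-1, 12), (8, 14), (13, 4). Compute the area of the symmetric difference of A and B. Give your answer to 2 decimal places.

|A| = 108, |B| = 148, |A∩B| = 89.5271.
|A △ B| = |A| + |B| − 2·|A∩B| = 108 + 148 − 179.0542 = 76.95.

76.95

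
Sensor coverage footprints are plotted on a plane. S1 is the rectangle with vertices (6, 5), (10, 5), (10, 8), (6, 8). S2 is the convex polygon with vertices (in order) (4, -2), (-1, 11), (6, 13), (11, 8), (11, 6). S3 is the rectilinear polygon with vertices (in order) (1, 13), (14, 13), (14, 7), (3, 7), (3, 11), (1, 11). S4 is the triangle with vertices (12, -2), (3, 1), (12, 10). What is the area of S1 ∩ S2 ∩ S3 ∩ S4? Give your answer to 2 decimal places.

0.50

The intersection is the polygon with vertices (10,7), (9,7), (10,8).
By the shoelace formula its area is 0.50.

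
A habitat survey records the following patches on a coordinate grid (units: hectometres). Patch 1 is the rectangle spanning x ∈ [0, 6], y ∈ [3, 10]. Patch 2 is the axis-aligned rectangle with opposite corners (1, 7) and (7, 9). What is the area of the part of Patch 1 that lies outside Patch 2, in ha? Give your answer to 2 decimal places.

32.00

|Patch 1∩Patch 2|: x∈[1,6], y∈[7,9] → 5·2 = 10.
|Patch 1| = 42.
|Patch 1 ∖ Patch 2| = |Patch 1| − |Patch 1∩Patch 2| = 42 − 10 = 32.00.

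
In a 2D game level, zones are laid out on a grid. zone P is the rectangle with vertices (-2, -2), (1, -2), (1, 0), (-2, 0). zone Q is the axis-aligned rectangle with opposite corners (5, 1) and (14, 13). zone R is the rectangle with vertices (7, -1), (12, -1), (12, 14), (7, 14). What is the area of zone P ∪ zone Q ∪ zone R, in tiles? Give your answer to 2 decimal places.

By inclusion–exclusion:
Individual areas: |zone P| = 6, |zone Q| = 108, |zone R| = 75.
|zone P∩zone Q| = 0 (no overlap).
|zone P∩zone R| = 0 (no overlap).
|zone Q∩zone R|: x∈[7,12], y∈[1,13] → 5·12 = 60.
|zone P∩zone Q∩zone R| = 0.
|zone P ∪ zone Q ∪ zone R| = 189 − 60 + 0 = 129.00.

129.00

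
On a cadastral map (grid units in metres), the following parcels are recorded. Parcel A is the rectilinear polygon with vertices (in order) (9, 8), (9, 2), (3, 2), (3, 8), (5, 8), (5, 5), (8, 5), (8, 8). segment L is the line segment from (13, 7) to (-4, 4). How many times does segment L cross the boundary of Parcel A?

4

The segment meets the boundary at (3,5.235), (5,5.588), (8,6.118), (9,6.294).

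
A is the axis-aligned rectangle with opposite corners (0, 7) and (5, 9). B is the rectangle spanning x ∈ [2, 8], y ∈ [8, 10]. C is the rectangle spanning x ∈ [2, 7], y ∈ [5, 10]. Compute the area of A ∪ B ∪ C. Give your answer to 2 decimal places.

31.00

By inclusion–exclusion:
Individual areas: |A| = 10, |B| = 12, |C| = 25.
|A∩B|: x∈[2,5], y∈[8,9] → 3·1 = 3.
|A∩C|: x∈[2,5], y∈[7,9] → 3·2 = 6.
|B∩C|: x∈[2,7], y∈[8,10] → 5·2 = 10.
|A∩B∩C| = 3.
|A ∪ B ∪ C| = 47 − 19 + 3 = 31.00.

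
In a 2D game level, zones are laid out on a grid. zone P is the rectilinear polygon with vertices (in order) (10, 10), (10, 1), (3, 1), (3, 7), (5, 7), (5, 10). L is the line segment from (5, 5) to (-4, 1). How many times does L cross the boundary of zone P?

The segment meets the boundary at (3,4.111).

1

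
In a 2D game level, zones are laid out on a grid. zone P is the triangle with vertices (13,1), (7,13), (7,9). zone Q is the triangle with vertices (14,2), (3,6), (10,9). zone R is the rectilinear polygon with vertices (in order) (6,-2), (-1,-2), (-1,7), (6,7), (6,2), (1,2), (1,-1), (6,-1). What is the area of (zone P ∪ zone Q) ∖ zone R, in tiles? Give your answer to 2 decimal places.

|zone P ∪ zone Q| = 36.1736.
|(zone P ∪ zone Q) ∩ zone R| = 3.4697.
|(zone P ∪ zone Q) ∖ zone R| = 36.1736 − 3.4697 = 32.70.

32.70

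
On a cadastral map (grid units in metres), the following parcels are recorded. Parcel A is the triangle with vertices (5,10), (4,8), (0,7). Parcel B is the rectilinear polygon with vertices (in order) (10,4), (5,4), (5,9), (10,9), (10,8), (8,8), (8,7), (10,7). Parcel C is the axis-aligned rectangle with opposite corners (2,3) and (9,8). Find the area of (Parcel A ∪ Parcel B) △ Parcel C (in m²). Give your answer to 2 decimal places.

|Parcel A ∪ Parcel B| = 26.5.
|(Parcel A ∪ Parcel B) ∩ Parcel C| = 15.5.
|(Parcel A ∪ Parcel B) △ Parcel C| = 26.5 + 35 − 31 = 30.50.

30.50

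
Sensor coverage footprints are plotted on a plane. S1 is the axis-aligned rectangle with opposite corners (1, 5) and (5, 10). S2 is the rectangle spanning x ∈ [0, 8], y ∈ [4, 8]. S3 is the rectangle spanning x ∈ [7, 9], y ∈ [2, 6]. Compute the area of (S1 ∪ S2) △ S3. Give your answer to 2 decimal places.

44.00

|S1 ∪ S2| = 40.
|(S1 ∪ S2) ∩ S3| = 2.
|(S1 ∪ S2) △ S3| = 40 + 8 − 4 = 44.00.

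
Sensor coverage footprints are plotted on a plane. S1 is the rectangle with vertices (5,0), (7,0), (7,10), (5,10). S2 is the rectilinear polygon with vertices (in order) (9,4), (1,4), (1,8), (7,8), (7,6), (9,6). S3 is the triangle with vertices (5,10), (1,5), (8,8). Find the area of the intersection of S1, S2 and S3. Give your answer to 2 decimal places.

1.71

The intersection is the polygon with vertices (5,8), (7,8), (7,7.571), (5,6.714).
By the shoelace formula its area is 1.71.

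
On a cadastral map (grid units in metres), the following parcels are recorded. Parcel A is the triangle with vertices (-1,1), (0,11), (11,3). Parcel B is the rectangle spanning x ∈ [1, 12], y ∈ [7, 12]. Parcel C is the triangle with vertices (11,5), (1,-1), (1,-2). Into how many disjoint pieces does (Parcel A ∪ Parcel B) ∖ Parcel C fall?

(Parcel A ∪ Parcel B) ∖ Parcel C splits into 2 disjoint pieces (area 103.5278, area 2.3487).

2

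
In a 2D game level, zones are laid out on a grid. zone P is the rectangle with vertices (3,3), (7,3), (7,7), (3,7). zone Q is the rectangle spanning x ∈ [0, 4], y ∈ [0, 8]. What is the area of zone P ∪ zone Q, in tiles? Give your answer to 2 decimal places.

44.00

By inclusion–exclusion:
Individual areas: |zone P| = 16, |zone Q| = 32.
|zone P∩zone Q|: x∈[3,4], y∈[3,7] → 1·4 = 4.
|zone P ∪ zone Q| = 48 − 4 = 44.00.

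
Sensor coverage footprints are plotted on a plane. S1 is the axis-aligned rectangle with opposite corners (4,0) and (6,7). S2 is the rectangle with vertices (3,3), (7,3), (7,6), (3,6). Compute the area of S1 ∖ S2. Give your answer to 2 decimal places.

|S1∩S2|: x∈[4,6], y∈[3,6] → 2·3 = 6.
|S1| = 14.
|S1 ∖ S2| = |S1| − |S1∩S2| = 14 − 6 = 8.00.

8.00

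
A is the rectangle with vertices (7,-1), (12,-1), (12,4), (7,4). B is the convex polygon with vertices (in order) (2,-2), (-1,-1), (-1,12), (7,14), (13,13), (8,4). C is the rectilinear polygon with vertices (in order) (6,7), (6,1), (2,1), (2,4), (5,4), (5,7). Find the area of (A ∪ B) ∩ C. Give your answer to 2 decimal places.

14.50

The region (A ∪ B) ∩ C is the polygon with vertices (5,1), (2,1), (2,4), (5,4), (5,7), (6,7), (6,2).
By the shoelace formula its area is 14.50.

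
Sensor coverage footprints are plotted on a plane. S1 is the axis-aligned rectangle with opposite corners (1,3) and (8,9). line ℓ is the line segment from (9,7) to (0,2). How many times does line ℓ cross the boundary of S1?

2

The segment meets the boundary at (1.8,3), (8,6.444).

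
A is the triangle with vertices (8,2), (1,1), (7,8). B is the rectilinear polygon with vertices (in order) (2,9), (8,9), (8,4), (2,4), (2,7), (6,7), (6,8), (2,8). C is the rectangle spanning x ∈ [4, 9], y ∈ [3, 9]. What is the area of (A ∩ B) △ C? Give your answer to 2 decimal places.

|A ∩ B| = 8.1905.
|(A ∩ B) ∩ C| = 8.0833.
|(A ∩ B) △ C| = 8.1905 + 30 − 16.1667 = 22.02.

22.02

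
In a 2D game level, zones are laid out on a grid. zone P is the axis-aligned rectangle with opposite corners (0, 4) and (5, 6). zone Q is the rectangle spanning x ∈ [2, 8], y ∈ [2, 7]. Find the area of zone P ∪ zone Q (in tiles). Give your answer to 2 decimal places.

34.00

By inclusion–exclusion:
Individual areas: |zone P| = 10, |zone Q| = 30.
|zone P∩zone Q|: x∈[2,5], y∈[4,6] → 3·2 = 6.
|zone P ∪ zone Q| = 40 − 6 = 34.00.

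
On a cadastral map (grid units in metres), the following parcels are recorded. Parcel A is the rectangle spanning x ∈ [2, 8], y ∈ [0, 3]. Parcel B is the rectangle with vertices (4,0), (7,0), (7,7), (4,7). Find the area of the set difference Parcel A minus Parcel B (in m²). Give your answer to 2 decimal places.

|Parcel A∩Parcel B|: x∈[4,7], y∈[0,3] → 3·3 = 9.
|Parcel A| = 18.
|Parcel A ∖ Parcel B| = |Parcel A| − |Parcel A∩Parcel B| = 18 − 9 = 9.00.

9.00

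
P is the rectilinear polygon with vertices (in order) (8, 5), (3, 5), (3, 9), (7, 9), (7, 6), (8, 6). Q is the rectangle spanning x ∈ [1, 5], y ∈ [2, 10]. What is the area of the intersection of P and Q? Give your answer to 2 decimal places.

8.00

The intersection is the polygon with vertices (3,5), (3,9), (5,9), (5,5).
By the shoelace formula its area is 8.00.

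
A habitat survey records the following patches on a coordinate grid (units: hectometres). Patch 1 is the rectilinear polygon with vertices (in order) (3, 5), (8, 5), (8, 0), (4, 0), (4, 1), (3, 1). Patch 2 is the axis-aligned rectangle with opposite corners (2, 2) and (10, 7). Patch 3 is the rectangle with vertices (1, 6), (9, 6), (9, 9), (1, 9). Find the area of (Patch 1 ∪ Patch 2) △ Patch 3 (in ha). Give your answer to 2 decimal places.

|Patch 1 ∪ Patch 2| = 49.
|(Patch 1 ∪ Patch 2) ∩ Patch 3| = 7.
|(Patch 1 ∪ Patch 2) △ Patch 3| = 49 + 24 − 14 = 59.00.

59.00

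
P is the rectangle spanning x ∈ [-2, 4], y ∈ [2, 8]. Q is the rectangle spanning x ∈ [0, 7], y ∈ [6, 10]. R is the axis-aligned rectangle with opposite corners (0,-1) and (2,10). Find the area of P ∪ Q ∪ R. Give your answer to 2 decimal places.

62.00

By inclusion–exclusion:
Individual areas: |P| = 36, |Q| = 28, |R| = 22.
|P∩Q|: x∈[0,4], y∈[6,8] → 4·2 = 8.
|P∩R|: x∈[0,2], y∈[2,8] → 2·6 = 12.
|Q∩R|: x∈[0,2], y∈[6,10] → 2·4 = 8.
|P∩Q∩R| = 4.
|P ∪ Q ∪ R| = 86 − 28 + 4 = 62.00.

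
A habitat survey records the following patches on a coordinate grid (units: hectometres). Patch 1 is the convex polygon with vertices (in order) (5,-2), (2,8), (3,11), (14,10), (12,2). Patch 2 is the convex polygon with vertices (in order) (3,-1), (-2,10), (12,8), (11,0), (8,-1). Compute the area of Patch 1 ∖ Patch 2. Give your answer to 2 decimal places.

29.63

|Patch 1| = 104, |Patch 1∩Patch 2| = 74.3701.
|Patch 1 ∖ Patch 2| = |Patch 1| − |Patch 1∩Patch 2| = 104 − 74.3701 = 29.63.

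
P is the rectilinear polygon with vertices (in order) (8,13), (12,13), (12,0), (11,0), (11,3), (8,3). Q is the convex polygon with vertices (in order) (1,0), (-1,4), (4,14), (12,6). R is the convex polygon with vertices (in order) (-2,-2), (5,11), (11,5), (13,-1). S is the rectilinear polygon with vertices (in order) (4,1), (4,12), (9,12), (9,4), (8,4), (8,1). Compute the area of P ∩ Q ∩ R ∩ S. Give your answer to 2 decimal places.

3.38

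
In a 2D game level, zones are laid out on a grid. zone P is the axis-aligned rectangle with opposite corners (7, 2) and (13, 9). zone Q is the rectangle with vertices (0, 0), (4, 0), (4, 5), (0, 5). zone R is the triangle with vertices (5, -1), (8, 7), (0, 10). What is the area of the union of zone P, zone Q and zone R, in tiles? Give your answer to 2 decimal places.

93.70

By inclusion–exclusion:
Individual areas: |zone P| = 42, |zone Q| = 20, |zone R| = 36.5.
|zone P∩zone Q| = 0 (no overlap).
|zone P∩zone R| = 1.5208.
|zone Q∩zone R| = 3.2818.
|zone P∩zone Q∩zone R| = 0.
|zone P ∪ zone Q ∪ zone R| = 98.5 − 4.8027 + 0 = 93.70.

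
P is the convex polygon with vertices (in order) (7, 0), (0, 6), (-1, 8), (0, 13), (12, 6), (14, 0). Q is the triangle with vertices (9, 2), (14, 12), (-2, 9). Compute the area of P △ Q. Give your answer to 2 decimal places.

|P| = 102.5, |Q| = 72.5, |P∩Q| = 48.5788.
|P △ Q| = |P| + |Q| − 2·|P∩Q| = 102.5 + 72.5 − 97.1577 = 77.84.

77.84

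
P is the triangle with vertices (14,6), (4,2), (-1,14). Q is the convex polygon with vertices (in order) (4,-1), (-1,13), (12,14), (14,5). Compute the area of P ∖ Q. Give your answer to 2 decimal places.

|P| = 70, |P∩Q| = 69.3585.
|P ∖ Q| = |P| − |P∩Q| = 70 − 69.3585 = 0.64.

0.64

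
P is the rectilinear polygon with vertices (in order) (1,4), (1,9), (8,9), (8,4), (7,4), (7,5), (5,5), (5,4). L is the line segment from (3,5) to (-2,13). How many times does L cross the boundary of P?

1

The segment meets the boundary at (1,8.2).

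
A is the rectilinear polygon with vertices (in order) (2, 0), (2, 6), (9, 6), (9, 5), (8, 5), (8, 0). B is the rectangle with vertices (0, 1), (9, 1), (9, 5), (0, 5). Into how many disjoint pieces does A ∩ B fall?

A ∩ B is a single connected region.

1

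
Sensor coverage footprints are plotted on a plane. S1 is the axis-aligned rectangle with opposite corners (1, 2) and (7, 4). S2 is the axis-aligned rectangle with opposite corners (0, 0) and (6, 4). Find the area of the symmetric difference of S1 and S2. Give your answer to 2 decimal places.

|S1∩S2|: x∈[1,6], y∈[2,4] → 5·2 = 10.
|S1 △ S2| = |S1| + |S2| − 2·|S1∩S2| = 12 + 24 − 20 = 16.00.

16.00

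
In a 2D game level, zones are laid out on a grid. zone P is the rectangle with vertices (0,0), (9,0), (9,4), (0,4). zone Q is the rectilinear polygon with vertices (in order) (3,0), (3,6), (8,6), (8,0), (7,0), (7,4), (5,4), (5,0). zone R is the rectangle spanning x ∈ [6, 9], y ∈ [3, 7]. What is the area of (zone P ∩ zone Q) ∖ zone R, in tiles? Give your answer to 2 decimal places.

11.00

|zone P ∩ zone Q| = 12.
|(zone P ∩ zone Q) ∩ zone R| = 1.
|(zone P ∩ zone Q) ∖ zone R| = 12 − 1 = 11.00.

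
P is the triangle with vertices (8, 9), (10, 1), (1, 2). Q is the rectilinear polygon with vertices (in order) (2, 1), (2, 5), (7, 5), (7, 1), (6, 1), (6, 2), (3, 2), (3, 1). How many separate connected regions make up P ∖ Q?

3

P ∖ Q splits into 3 disjoint pieces (area 19.5, area 1.1667, area 0.5556).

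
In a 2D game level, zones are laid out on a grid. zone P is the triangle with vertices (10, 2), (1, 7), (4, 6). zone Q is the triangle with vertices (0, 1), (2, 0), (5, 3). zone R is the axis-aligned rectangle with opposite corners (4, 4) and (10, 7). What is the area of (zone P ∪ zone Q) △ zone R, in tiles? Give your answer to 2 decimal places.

|zone P ∪ zone Q| = 7.5.
|(zone P ∪ zone Q) ∩ zone R| = 1.4.
|(zone P ∪ zone Q) △ zone R| = 7.5 + 18 − 2.8 = 22.70.

22.70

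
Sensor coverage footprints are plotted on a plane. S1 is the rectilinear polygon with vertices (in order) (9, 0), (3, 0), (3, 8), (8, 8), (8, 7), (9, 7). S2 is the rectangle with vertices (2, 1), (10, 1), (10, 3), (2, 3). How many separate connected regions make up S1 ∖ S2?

2

S1 ∖ S2 splits into 2 disjoint pieces (area 6, area 29).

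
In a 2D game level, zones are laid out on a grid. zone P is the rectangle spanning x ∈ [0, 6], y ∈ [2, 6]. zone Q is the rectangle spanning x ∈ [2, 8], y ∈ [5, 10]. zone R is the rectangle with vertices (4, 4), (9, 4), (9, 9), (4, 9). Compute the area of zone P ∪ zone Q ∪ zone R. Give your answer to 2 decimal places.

57.00

By inclusion–exclusion:
Individual areas: |zone P| = 24, |zone Q| = 30, |zone R| = 25.
|zone P∩zone Q|: x∈[2,6], y∈[5,6] → 4·1 = 4.
|zone P∩zone R|: x∈[4,6], y∈[4,6] → 2·2 = 4.
|zone Q∩zone R|: x∈[4,8], y∈[5,9] → 4·4 = 16.
|zone P∩zone Q∩zone R| = 2.
|zone P ∪ zone Q ∪ zone R| = 79 − 24 + 2 = 57.00.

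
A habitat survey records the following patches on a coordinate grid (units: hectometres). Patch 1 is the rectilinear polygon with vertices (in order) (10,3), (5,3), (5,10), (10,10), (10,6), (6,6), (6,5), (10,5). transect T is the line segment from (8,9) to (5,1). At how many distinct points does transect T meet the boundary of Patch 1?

3

The segment meets the boundary at (6.5,5), (6.875,6), (5.75,3).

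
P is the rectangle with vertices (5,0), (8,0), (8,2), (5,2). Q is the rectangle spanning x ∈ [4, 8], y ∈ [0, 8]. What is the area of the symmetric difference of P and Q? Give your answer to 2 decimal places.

|P∩Q|: x∈[5,8], y∈[0,2] → 3·2 = 6.
|P △ Q| = |P| + |Q| − 2·|P∩Q| = 6 + 32 − 12 = 26.00.

26.00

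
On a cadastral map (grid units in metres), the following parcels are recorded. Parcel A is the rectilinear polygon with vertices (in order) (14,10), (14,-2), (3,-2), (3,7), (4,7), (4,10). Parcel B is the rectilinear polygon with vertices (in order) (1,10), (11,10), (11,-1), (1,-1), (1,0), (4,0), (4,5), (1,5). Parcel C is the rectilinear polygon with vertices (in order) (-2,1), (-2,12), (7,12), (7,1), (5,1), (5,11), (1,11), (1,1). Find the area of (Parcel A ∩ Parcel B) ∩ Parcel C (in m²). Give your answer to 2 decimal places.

The region (Parcel A ∩ Parcel B) ∩ Parcel C is the polygon with vertices (7,10), (7,1), (5,1), (5,10).
By the shoelace formula its area is 18.00.

18.00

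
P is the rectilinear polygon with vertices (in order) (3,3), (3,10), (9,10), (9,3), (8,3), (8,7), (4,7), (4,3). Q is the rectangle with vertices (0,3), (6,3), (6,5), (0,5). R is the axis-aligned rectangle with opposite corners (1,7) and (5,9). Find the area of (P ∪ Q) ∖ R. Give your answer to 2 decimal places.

|P ∪ Q| = 36.
|(P ∪ Q) ∩ R| = 4.
|(P ∪ Q) ∖ R| = 36 − 4 = 32.00.

32.00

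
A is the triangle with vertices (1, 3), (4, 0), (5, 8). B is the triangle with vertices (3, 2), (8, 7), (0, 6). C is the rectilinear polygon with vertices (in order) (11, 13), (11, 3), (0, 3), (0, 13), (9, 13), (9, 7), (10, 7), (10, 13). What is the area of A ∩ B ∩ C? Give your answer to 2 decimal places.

7.13

The intersection is the polygon with vertices (4,3), (2.25,3), (1.645,3.807), (3.778,6.472), (4.825,6.603), (4.429,3.429).
By the shoelace formula its area is 7.13.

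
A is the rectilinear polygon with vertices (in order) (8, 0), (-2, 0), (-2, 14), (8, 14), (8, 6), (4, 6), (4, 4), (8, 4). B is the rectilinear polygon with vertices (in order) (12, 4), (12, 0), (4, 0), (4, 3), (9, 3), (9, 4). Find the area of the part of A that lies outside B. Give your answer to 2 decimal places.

120.00

|A| = 132, |A∩B| = 12.
|A ∖ B| = |A| − |A∩B| = 132 − 12 = 120.00.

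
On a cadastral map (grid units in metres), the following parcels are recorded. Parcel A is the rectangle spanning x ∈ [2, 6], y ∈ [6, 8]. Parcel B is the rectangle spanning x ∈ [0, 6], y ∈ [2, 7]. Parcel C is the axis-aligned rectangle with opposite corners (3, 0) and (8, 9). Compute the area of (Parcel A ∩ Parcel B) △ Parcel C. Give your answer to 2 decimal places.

|Parcel A ∩ Parcel B| = 4.
|(Parcel A ∩ Parcel B) ∩ Parcel C| = 3.
|(Parcel A ∩ Parcel B) △ Parcel C| = 4 + 45 − 6 = 43.00.

43.00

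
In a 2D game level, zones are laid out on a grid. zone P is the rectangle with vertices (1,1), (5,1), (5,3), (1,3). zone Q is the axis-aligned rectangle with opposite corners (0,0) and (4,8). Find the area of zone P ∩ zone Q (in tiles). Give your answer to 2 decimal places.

|zone P∩zone Q|: x∈[1,4], y∈[1,3] → 3·2 = 6.

6.00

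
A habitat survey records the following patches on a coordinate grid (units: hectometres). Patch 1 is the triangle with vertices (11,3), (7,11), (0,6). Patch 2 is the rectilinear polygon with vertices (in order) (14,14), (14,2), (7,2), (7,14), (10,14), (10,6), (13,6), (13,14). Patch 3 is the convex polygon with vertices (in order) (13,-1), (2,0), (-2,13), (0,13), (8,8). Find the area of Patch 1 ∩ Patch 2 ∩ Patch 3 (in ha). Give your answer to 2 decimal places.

The intersection is the polygon with vertices (7,4.091), (7,8.625), (8,8), (10.738,3.071).
By the shoelace formula its area is 10.08.

10.08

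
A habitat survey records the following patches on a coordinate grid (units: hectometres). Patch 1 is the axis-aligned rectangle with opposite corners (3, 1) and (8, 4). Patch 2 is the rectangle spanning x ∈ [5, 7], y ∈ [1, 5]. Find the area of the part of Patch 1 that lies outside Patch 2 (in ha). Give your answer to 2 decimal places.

9.00

|Patch 1∩Patch 2|: x∈[5,7], y∈[1,4] → 2·3 = 6.
|Patch 1| = 15.
|Patch 1 ∖ Patch 2| = |Patch 1| − |Patch 1∩Patch 2| = 15 − 6 = 9.00.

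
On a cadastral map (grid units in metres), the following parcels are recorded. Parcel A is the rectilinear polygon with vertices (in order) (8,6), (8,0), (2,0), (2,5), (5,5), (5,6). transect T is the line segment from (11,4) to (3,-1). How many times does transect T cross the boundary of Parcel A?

The segment meets the boundary at (4.6,0), (8,2.125).

2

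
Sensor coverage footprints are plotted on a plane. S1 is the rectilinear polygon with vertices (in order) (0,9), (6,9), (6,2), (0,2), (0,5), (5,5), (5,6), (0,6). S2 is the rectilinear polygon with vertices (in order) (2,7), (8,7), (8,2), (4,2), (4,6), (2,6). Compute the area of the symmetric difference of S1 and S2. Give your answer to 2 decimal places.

|S1| = 37, |S2| = 22, |S1∩S2| = 11.
|S1 △ S2| = |S1| + |S2| − 2·|S1∩S2| = 37 + 22 − 22 = 37.00.

37.00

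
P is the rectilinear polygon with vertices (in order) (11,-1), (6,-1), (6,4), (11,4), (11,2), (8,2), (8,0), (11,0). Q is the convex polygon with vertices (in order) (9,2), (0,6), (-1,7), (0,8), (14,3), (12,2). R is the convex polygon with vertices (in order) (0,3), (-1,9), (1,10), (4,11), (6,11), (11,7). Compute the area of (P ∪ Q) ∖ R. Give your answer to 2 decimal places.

29.34

|P ∪ Q| = 42.
|(P ∪ Q) ∩ R| = 12.6593.
|(P ∪ Q) ∖ R| = 42 − 12.6593 = 29.34.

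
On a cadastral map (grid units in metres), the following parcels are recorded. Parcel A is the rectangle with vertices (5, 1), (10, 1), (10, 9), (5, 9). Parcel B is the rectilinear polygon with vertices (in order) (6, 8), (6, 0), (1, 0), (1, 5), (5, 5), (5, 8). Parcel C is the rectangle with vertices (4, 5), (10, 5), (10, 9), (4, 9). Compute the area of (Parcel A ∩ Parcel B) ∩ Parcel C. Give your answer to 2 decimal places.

3.00

The region (Parcel A ∩ Parcel B) ∩ Parcel C is the polygon with vertices (6,8), (6,5), (5,5), (5,8).
By the shoelace formula its area is 3.00.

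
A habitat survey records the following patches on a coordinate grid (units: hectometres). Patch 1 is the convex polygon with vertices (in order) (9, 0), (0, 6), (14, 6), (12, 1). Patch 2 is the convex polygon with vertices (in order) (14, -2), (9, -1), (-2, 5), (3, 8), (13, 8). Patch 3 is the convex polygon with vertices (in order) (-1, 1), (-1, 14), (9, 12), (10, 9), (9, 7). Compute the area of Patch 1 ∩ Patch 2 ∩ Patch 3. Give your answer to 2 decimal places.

The intersection is the polygon with vertices (7.333,6), (3.474,3.684), (0,6).
By the shoelace formula its area is 8.49.

8.49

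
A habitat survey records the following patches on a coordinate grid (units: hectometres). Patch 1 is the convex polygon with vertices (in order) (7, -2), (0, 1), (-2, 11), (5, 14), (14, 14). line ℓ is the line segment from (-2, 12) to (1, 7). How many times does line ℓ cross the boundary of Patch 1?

The segment meets the boundary at (-1.523,11.205).

1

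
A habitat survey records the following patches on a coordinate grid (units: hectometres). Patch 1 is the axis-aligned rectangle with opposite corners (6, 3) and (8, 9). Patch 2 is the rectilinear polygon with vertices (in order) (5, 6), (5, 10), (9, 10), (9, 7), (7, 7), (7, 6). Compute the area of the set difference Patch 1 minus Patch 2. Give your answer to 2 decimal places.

7.00

|Patch 1| = 12, |Patch 1∩Patch 2| = 5.
|Patch 1 ∖ Patch 2| = |Patch 1| − |Patch 1∩Patch 2| = 12 − 5 = 7.00.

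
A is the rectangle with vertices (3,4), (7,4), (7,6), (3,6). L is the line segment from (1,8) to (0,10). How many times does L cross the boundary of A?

0

The segment lies entirely outside A and never meets its boundary.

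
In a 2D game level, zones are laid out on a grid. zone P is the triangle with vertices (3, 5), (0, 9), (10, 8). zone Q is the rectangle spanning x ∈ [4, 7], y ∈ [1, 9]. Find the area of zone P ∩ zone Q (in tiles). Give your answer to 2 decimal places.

The intersection is the polygon with vertices (7,8.3), (7,6.714), (4,5.429), (4,8.6).
By the shoelace formula its area is 7.14.

7.14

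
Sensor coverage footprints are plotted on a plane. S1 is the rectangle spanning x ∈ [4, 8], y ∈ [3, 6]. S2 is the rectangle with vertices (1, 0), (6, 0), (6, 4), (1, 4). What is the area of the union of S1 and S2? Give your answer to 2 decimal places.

By inclusion–exclusion:
Individual areas: |S1| = 12, |S2| = 20.
|S1∩S2|: x∈[4,6], y∈[3,4] → 2·1 = 2.
|S1 ∪ S2| = 32 − 2 = 30.00.

30.00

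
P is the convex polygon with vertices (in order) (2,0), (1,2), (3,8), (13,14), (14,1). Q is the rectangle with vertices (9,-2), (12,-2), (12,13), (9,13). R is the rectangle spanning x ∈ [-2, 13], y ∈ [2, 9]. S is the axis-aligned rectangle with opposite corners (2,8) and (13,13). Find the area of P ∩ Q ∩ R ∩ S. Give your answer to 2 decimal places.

The intersection is the polygon with vertices (9,9), (12,9), (12,8), (9,8).
By the shoelace formula its area is 3.00.

3.00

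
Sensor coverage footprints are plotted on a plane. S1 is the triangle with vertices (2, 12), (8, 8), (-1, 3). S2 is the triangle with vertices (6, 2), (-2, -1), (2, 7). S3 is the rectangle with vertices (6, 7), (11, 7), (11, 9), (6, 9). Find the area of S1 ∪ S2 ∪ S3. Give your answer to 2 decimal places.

63.26

By inclusion–exclusion:
Individual areas: |S1| = 33, |S2| = 26, |S3| = 10.
|S1∩S2| = 3.3923.
|S1∩S3| = 2.35.
|S2∩S3| = 0.
|S1∩S2∩S3| = 0.
|S1 ∪ S2 ∪ S3| = 69 − 5.7423 + 0 = 63.26.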